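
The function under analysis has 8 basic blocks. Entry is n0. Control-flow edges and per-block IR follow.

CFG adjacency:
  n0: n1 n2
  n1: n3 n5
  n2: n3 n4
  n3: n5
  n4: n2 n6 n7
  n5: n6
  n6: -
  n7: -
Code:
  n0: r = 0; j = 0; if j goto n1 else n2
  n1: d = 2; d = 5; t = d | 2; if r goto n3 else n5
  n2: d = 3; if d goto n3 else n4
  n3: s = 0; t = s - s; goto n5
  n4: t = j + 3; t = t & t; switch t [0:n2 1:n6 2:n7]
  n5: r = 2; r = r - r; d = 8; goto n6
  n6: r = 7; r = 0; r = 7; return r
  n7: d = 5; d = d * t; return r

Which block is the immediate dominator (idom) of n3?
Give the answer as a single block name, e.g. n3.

Answer: n0

Working:
idom tree: n1←n0 n2←n0 n3←n0 n4←n2 n5←n0 n6←n0 n7←n4
Dom at joins:
  n2: preds {n0,n4}: {n0} ∩ {n0,n2,n4} = {n0}; idom=n0
  n3: preds {n1,n2}: {n0,n1} ∩ {n0,n2} = {n0}; idom=n0
  n5: preds {n1,n3}: {n0,n1} ∩ {n0,n3} = {n0}; idom=n0
  n6: preds {n4,n5}: {n0,n2,n4} ∩ {n0,n5} = {n0}; idom=n0

idom(n3) = n0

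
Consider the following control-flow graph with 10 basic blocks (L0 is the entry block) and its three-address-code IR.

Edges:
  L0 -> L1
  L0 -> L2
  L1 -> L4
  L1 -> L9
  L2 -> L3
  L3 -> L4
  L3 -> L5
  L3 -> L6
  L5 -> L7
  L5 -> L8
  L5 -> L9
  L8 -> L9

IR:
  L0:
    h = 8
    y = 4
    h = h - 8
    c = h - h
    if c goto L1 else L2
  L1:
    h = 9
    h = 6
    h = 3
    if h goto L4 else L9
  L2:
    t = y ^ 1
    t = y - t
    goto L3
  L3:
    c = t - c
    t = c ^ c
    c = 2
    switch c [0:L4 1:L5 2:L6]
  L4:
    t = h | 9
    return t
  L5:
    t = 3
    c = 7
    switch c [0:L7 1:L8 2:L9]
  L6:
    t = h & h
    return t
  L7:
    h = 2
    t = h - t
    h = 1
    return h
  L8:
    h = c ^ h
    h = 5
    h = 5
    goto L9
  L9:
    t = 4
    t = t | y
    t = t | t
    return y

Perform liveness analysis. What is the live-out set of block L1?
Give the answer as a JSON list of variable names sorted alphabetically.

def/use:
  L0: {c,h,y} / ∅
  L1: {h} / ∅
  L2: {t} / {y}
  L3: {c,t} / {c,t}
  L4: {t} / {h}
  L5: {c,t} / ∅
  L6: {t} / {h}
  L7: {h,t} / {t}
  L8: {h} / {c,h}
  L9: {t} / {y}

Liveness:
  L0 li=∅ lo={c,h,y}
  L1 li={y} lo={h,y}
  L2 li={c,h,y} lo={c,h,t,y}
  L3 li={c,h,t,y} lo={h,y}
  L4 li={h} lo=∅
  L5 li={h,y} lo={c,h,t,y}
  L6 li={h} lo=∅
  L7 li={t} lo=∅
  L8 li={c,h,y} lo={y}
  L9 li={y} lo=∅

live-out(L1) = ["h", "y"]

Answer: ["h", "y"]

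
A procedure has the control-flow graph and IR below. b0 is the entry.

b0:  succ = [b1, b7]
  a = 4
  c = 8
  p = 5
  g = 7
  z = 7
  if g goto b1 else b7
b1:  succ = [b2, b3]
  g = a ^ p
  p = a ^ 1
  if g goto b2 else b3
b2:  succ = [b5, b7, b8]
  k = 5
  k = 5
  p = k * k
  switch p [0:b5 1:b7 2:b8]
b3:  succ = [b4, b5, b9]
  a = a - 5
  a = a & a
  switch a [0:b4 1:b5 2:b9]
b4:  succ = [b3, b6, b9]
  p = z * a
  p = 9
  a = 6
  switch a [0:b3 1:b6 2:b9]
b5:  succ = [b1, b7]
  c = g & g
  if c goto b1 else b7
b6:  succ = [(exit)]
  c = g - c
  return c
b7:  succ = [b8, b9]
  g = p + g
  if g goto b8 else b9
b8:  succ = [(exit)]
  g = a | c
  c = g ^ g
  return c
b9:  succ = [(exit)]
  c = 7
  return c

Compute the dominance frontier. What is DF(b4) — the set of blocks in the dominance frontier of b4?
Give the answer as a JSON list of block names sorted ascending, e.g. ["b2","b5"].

idom tree: b1←b0 b2←b1 b3←b1 b4←b3 b5←b1 b6←b4 b7←b0 b8←b0 b9←b0
Dom at joins:
  b1: preds {b0,b5}: {b0} ∩ {b0,b1,b5} = {b0}; idom=b0
  b3: preds {b1,b4}: {b0,b1} ∩ {b0,b1,b3,b4} = {b0,b1}; idom=b1
  b5: preds {b2,b3}: {b0,b1,b2} ∩ {b0,b1,b3} = {b0,b1}; idom=b1
  b7: preds {b0,b2,b5}: {b0} ∩ {b0,b1,b2} ∩ {b0,b1,b5} = {b0}; idom=b0
  b8: preds {b2,b7}: {b0,b1,b2} ∩ {b0,b7} = {b0}; idom=b0
  b9: preds {b3,b4,b7}: {b0,b1,b3} ∩ {b0,b1,b3,b4} ∩ {b0,b7} = {b0}; idom=b0

DF derivation:
  b1←b0: walk · to b0
  b1←b5: walk b5→b1 to b0
  b3←b1: walk · to b1
  b3←b4: walk b4→b3 to b1
  b5←b2: walk b2 to b1
  b5←b3: walk b3 to b1
  b7←b0: walk · to b0
  b7←b2: walk b2→b1 to b0
  b7←b5: walk b5→b1 to b0
  b8←b2: walk b2→b1 to b0
  b8←b7: walk b7 to b0
  b9←b3: walk b3→b1 to b0
  b9←b4: walk b4→b3→b1 to b0
  b9←b7: walk b7 to b0
  b0 → ∅
  b1 → {b1,b7,b8,b9}
  b2 → {b5,b7,b8}
  b3 → {b3,b5,b9}
  b4 → {b3,b9}
  b5 → {b1,b7}
  b6 → ∅
  b7 → {b8,b9}
  b8 → ∅
  b9 → ∅

DF(b4) = ["b3", "b9"]

Answer: ["b3", "b9"]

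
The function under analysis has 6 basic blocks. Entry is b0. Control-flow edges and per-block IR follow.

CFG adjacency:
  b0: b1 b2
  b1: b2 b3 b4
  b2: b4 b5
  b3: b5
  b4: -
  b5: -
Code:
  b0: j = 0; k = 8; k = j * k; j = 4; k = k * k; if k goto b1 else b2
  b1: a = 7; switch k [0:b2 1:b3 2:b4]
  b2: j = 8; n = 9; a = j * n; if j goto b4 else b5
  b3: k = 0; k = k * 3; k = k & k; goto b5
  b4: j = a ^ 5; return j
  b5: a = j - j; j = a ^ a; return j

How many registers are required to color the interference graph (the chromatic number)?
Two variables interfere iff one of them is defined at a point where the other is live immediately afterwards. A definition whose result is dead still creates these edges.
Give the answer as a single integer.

Answer: 3

Analysis:
Per-block:
  b0 def {j,k} use ∅
  b1 def {a} use {k}
  b2 def {a,j,n} use ∅
  b3 def {k} use ∅
  b4 def {j} use {a}
  b5 def {a,j} use {j}

Backward fixpoint:
  live b0: ∅→{j,k}
  live b1: {j,k}→{a,j}
  live b2: ∅→{a,j}
  live b3: {j}→{j}
  live b4: {a}→∅
  live b5: {j}→∅

Conflict graph:
  a: {j,k}
  j: {a,k,n}
  k: {a,j}
  n: {j}

Colouring:
  clique {a,j,k} ⇒ need ≥ 3
  assign a→c1 j→c0 k→c2 n→c1 — no edge inside a register ⇒ χ ≤ 3
  χ = 3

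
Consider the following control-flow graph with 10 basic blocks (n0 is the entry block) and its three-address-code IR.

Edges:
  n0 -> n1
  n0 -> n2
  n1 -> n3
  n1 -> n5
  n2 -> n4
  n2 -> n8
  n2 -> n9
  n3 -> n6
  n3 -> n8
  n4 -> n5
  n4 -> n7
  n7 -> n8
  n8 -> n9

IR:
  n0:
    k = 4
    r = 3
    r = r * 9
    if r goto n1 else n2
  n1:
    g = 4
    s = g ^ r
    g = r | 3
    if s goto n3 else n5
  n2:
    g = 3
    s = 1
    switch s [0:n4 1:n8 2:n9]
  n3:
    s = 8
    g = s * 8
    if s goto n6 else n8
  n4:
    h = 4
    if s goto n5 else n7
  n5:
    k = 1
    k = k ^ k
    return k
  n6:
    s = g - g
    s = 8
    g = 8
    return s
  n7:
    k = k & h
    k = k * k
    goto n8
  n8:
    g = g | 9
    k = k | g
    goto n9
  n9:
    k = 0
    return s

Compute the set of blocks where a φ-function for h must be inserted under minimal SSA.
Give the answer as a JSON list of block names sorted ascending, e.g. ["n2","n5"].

Answer: ["n5", "n8", "n9"]

Working:
idom tree: n1←n0 n2←n0 n3←n1 n4←n2 n5←n0 n6←n3 n7←n4 n8←n0 n9←n0
Join-block Dom:
  n5: preds {n1,n4}: {n0,n1} ∩ {n0,n2,n4} = {n0}; idom=n0
  n8: preds {n2,n3,n7}: {n0,n2} ∩ {n0,n1,n3} ∩ {n0,n2,n4,n7} = {n0}; idom=n0
  n9: preds {n2,n8}: {n0,n2} ∩ {n0,n8} = {n0}; idom=n0

DF derivation:
  n5←n1: walk n1 to n0
  n5←n4: walk n4→n2 to n0
  n8←n2: walk n2 to n0
  n8←n3: walk n3→n1 to n0
  n8←n7: walk n7→n4→n2 to n0
  n9←n2: walk n2 to n0
  n9←n8: walk n8 to n0
  n0 → ∅
  n1 → {n5,n8}
  n2 → {n5,n8,n9}
  n3 → {n8}
  n4 → {n5,n8}
  n5 → ∅
  n6 → ∅
  n7 → {n8}
  n8 → {n9}
  n9 → ∅

φ for h: defs {n4}
  DF⁺ = {n5,n8,n9}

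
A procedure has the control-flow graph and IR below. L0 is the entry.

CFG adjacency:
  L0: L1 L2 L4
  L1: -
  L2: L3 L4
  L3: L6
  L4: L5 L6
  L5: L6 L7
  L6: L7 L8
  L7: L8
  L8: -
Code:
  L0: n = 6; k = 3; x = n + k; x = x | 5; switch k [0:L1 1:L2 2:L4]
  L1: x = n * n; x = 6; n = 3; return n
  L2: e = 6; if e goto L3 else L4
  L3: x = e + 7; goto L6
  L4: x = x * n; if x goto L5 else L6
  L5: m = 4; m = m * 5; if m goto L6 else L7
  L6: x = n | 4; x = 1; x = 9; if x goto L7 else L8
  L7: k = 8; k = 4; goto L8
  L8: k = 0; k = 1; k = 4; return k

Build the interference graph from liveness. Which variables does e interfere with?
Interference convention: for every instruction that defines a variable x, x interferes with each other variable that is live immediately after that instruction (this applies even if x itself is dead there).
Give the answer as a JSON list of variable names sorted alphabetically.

def/use:
  L0: {k,n,x} / ∅
  L1: {n,x} / {n}
  L2: {e} / ∅
  L3: {x} / {e}
  L4: {x} / {n,x}
  L5: {m} / ∅
  L6: {x} / {n}
  L7: {k} / ∅
  L8: {k} / ∅

Live sets:
  L0: in=∅ out={n,x}
  L1: in={n} out=∅
  L2: in={n,x} out={e,n,x}
  L3: in={e,n} out={n}
  L4: in={n,x} out={n}
  L5: in={n} out={n}
  L6: in={n} out=∅
  L7: in=∅ out=∅
  L8: in=∅ out=∅

Interfere edges:
  e — {n,x}
  k — {n,x}
  m — {n}
  n — {e,k,m,x}
  x — {e,k,n}

N(e) = ["n", "x"]

Answer: ["n", "x"]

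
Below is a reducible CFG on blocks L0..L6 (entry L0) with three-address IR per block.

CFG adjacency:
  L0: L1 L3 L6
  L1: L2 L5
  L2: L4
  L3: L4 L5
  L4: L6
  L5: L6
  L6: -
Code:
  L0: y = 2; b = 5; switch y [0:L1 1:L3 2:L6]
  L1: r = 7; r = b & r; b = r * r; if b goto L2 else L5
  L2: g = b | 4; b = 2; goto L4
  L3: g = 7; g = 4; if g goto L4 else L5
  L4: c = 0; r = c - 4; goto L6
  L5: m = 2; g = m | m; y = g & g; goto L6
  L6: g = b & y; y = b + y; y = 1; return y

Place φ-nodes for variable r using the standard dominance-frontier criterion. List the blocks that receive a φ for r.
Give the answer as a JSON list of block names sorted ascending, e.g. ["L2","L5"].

Answer: ["L4", "L5", "L6"]

Analysis:
idom tree: L1←L0 L2←L1 L3←L0 L4←L0 L5←L0 L6←L0
Join-block Dom:
  L4: preds {L2,L3}: {L0,L1,L2} ∩ {L0,L3} = {L0}; idom=L0
  L5: preds {L1,L3}: {L0,L1} ∩ {L0,L3} = {L0}; idom=L0
  L6: preds {L0,L4,L5}: {L0} ∩ {L0,L4} ∩ {L0,L5} = {L0}; idom=L0

DF walk-up:
  L4←L2: walk L2→L1 to L0
  L4←L3: walk L3 to L0
  L5←L1: walk L1 to L0
  L5←L3: walk L3 to L0
  L6←L0: walk · to L0
  L6←L4: walk L4 to L0
  L6←L5: walk L5 to L0
  L0 → ∅
  L1 → {L4,L5}
  L2 → {L4}
  L3 → {L4,L5}
  L4 → {L6}
  L5 → {L6}
  L6 → ∅

φ for r: defs {L1,L4}
  DF⁺ = {L4,L5,L6}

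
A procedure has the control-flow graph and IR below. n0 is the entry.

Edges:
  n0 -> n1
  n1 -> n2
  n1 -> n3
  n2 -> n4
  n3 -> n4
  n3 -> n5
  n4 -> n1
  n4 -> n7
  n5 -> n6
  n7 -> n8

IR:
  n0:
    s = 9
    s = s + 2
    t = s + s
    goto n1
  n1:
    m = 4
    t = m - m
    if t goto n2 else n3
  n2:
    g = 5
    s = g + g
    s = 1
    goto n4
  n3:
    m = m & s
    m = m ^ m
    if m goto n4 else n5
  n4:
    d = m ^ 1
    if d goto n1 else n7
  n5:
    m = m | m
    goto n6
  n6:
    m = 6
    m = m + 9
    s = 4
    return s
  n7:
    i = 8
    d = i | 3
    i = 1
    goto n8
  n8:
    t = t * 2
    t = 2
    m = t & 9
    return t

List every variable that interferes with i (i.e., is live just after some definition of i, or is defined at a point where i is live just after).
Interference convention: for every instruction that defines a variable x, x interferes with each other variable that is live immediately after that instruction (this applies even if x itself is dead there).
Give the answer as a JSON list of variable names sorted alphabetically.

Per-block:
  n0: {s,t} / ∅
  n1: {m,t} / ∅
  n2: {g,s} / ∅
  n3: {m} / {m,s}
  n4: {d} / {m}
  n5: {m} / {m}
  n6: {m,s} / ∅
  n7: {d,i} / ∅
  n8: {m,t} / {t}

Live sets:
  n0: in=∅ out={s}
  n1: in={s} out={m,s,t}
  n2: in={m,t} out={m,s,t}
  n3: in={m,s,t} out={m,s,t}
  n4: in={m,s,t} out={s,t}
  n5: in={m} out=∅
  n6: in=∅ out=∅
  n7: in={t} out={t}
  n8: in={t} out=∅

Interference:
  d: {s,t}
  g: {m,t}
  i: {t}
  m: {g,s,t}
  s: {d,m,t}
  t: {d,g,i,m,s}

N(i) = ["t"]

Answer: ["t"]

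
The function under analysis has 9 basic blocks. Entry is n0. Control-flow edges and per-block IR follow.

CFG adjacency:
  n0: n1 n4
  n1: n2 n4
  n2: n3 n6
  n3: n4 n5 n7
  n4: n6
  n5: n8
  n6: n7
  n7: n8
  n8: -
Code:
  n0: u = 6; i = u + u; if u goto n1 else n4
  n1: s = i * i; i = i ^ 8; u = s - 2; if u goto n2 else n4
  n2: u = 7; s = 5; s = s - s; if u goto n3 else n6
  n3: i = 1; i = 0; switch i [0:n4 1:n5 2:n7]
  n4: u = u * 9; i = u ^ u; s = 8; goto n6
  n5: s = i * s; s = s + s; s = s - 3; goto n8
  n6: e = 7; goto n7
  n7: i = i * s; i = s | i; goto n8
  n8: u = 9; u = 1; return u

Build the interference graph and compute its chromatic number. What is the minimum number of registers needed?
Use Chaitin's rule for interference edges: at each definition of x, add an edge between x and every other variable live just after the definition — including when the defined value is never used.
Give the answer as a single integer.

Per-block:
  n0: def={i,u} ue=∅
  n1: def={i,s,u} ue={i}
  n2: def={s,u} ue=∅
  n3: def={i} ue=∅
  n4: def={i,s,u} ue={u}
  n5: def={s} ue={i,s}
  n6: def={e} ue=∅
  n7: def={i} ue={i,s}
  n8: def={u} ue=∅

Backward fixpoint:
  n0 li=∅ lo={i,u}
  n1 li={i} lo={i,u}
  n2 li={i} lo={i,s,u}
  n3 li={s,u} lo={i,s,u}
  n4 li={u} lo={i,s}
  n5 li={i,s} lo=∅
  n6 li={i,s} lo={i,s}
  n7 li={i,s} lo=∅
  n8 li=∅ lo=∅

Conflict graph:
  e↔{i,s}
  i↔{e,s,u}
  s↔{e,i,u}
  u↔{i,s}

Chromatic number:
  {e,i,s} pairwise interfere (3-clique) ⇒ χ ≥ 3
  assign e→r2 i→r0 s→r1 u→r2 — no edge inside a register ⇒ χ ≤ 3
  χ = 3

Answer: 3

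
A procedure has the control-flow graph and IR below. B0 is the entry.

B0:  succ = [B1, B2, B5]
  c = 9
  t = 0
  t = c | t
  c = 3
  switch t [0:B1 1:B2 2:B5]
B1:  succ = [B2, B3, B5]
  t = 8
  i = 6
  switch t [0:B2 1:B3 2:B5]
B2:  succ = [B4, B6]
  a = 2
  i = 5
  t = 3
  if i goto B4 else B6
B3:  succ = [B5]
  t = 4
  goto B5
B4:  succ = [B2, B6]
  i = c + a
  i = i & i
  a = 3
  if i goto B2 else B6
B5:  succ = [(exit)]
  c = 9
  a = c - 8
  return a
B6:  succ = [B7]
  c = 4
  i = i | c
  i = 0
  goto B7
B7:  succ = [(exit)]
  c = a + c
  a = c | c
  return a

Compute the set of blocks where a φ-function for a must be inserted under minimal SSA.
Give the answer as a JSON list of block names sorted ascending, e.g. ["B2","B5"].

idom tree: B1←B0 B2←B0 B3←B1 B4←B2 B5←B0 B6←B2 B7←B6
Join-block Dom:
  B2: preds {B0,B1,B4}: {B0} ∩ {B0,B1} ∩ {B0,B2,B4} = {B0}; idom=B0
  B5: preds {B0,B1,B3}: {B0} ∩ {B0,B1} ∩ {B0,B1,B3} = {B0}; idom=B0
  B6: preds {B2,B4}: {B0,B2} ∩ {B0,B2,B4} = {B0,B2}; idom=B2

DF derivation:
  B2←B0: walk · to B0
  B2←B1: walk B1 to B0
  B2←B4: walk B4→B2 to B0
  B5←B0: walk · to B0
  B5←B1: walk B1 to B0
  B5←B3: walk B3→B1 to B0
  B6←B2: walk · to B2
  B6←B4: walk B4 to B2
  B0 → ∅
  B1 → {B2,B5}
  B2 → {B2}
  B3 → {B5}
  B4 → {B2,B6}
  B5 → ∅
  B6 → ∅
  B7 → ∅

φ for a: defs {B2,B4,B5,B7}
  DF⁺ = {B2,B6}

Answer: ["B2", "B6"]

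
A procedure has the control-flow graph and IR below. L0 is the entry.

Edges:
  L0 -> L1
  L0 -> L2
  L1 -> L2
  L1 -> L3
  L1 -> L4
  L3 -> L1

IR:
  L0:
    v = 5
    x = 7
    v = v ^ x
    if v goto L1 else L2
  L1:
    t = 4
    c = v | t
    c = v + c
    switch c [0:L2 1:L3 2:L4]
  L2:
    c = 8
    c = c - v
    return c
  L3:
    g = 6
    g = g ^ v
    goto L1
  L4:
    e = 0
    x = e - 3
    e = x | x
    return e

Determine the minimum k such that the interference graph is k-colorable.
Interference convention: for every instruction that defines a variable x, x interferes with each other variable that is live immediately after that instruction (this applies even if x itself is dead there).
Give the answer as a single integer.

Per-block:
  L0: def={v,x} ue=∅
  L1: def={c,t} ue={v}
  L2: def={c} ue={v}
  L3: def={g} ue={v}
  L4: def={e,x} ue=∅

Live sets:
  live L0: ∅→{v}
  live L1: {v}→{v}
  live L2: {v}→∅
  live L3: {v}→{v}
  live L4: ∅→∅

Interference:
  c — {v}
  e — ∅
  g — {v}
  t — {v}
  v — {c,g,t,x}
  x — {v}

Chromatic number:
  lower bound: {c,v} mutually conflict ⇒ χ ≥ 2
  2-colouring: R0={e,v}  R1={c,g,t,x}
  χ = 2

Answer: 2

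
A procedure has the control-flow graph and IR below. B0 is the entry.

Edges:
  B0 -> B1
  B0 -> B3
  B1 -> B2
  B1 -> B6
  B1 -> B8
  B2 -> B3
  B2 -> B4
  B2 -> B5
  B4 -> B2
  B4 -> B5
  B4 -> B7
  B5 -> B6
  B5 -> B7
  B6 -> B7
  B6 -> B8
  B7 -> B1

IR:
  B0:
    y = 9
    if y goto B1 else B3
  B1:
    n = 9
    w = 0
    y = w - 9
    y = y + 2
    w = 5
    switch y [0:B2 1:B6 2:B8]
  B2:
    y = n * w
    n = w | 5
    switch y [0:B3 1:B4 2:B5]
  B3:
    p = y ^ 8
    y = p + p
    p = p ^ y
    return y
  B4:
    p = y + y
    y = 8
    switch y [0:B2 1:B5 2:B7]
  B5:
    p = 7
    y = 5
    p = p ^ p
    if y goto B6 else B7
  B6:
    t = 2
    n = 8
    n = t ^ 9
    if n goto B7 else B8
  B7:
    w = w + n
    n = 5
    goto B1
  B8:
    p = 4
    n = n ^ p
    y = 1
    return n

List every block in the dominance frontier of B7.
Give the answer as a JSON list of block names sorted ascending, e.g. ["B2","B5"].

idom tree: B1←B0 B2←B1 B3←B0 B4←B2 B5←B2 B6←B1 B7←B1 B8←B1
Dom at joins:
  B1: preds {B0,B7}: {B0} ∩ {B0,B1,B7} = {B0}; idom=B0
  B2: preds {B1,B4}: {B0,B1} ∩ {B0,B1,B2,B4} = {B0,B1}; idom=B1
  B3: preds {B0,B2}: {B0} ∩ {B0,B1,B2} = {B0}; idom=B0
  B5: preds {B2,B4}: {B0,B1,B2} ∩ {B0,B1,B2,B4} = {B0,B1,B2}; idom=B2
  B6: preds {B1,B5}: {B0,B1} ∩ {B0,B1,B2,B5} = {B0,B1}; idom=B1
  B7: preds {B4,B5,B6}: {B0,B1,B2,B4} ∩ {B0,B1,B2,B5} ∩ {B0,B1,B6} = {B0,B1}; idom=B1
  B8: preds {B1,B6}: {B0,B1} ∩ {B0,B1,B6} = {B0,B1}; idom=B1

DF walk-up:
  join B1 pred B0: · stop@B0
  join B1 pred B7: B7→B1 stop@B0
  join B2 pred B1: · stop@B1
  join B2 pred B4: B4→B2 stop@B1
  join B3 pred B0: · stop@B0
  join B3 pred B2: B2→B1 stop@B0
  join B5 pred B2: · stop@B2
  join B5 pred B4: B4 stop@B2
  join B6 pred B1: · stop@B1
  join B6 pred B5: B5→B2 stop@B1
  join B7 pred B4: B4→B2 stop@B1
  join B7 pred B5: B5→B2 stop@B1
  join B7 pred B6: B6 stop@B1
  join B8 pred B1: · stop@B1
  join B8 pred B6: B6 stop@B1
  B0: DF=∅
  B1: DF={B1,B3}
  B2: DF={B2,B3,B6,B7}
  B3: DF=∅
  B4: DF={B2,B5,B7}
  B5: DF={B6,B7}
  B6: DF={B7,B8}
  B7: DF={B1}
  B8: DF=∅

DF(B7) = ["B1"]

Answer: ["B1"]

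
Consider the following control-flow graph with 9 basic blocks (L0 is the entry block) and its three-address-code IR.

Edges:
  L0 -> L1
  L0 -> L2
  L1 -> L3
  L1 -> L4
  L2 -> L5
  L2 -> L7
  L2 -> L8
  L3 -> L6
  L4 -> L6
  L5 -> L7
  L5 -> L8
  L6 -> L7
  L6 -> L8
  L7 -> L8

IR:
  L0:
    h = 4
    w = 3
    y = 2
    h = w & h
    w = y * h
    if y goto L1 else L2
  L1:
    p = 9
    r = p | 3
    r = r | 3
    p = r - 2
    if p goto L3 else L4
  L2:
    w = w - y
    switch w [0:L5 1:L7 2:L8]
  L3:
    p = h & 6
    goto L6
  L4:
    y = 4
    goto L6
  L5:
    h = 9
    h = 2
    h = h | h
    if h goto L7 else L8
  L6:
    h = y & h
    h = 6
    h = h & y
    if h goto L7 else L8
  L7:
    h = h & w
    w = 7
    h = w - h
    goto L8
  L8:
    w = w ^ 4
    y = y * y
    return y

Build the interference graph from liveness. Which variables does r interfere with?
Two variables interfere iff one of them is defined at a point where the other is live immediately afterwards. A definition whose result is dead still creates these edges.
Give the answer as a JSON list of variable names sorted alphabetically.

Answer: ["h", "w", "y"]

Derivation:
def/use:
  L0: {h,w,y} / ∅
  L1: {p,r} / ∅
  L2: {w} / {w,y}
  L3: {p} / {h}
  L4: {y} / ∅
  L5: {h} / ∅
  L6: {h} / {h,y}
  L7: {h,w} / {h,w}
  L8: {w,y} / {w,y}

Backward fixpoint:
  L0 li=∅ lo={h,w,y}
  L1 li={h,w,y} lo={h,w,y}
  L2 li={h,w,y} lo={h,w,y}
  L3 li={h,w,y} lo={h,w,y}
  L4 li={h,w} lo={h,w,y}
  L5 li={w,y} lo={h,w,y}
  L6 li={h,w,y} lo={h,w,y}
  L7 li={h,w,y} lo={w,y}
  L8 li={w,y} lo=∅

Interfere edges:
  h: {p,r,w,y}
  p: {h,w,y}
  r: {h,w,y}
  w: {h,p,r,y}
  y: {h,p,r,w}

N(r) = ["h", "w", "y"]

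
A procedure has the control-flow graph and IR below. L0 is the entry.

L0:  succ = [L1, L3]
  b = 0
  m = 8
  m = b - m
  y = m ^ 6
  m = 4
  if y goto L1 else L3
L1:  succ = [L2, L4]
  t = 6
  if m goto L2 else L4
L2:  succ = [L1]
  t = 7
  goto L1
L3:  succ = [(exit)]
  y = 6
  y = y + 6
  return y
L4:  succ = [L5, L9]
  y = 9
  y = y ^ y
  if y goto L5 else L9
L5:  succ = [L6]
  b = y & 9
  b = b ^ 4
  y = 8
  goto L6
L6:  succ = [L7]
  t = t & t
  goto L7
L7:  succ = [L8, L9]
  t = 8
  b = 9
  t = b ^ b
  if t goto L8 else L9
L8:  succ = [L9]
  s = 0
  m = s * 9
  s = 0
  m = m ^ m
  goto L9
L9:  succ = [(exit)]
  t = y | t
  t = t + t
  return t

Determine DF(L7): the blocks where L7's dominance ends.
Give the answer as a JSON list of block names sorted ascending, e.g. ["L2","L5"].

Answer: ["L9"]

Analysis:
idom tree: L1←L0 L2←L1 L3←L0 L4←L1 L5←L4 L6←L5 L7←L6 L8←L7 L9←L4
Join-block Dom:
  L1: preds {L0,L2}: {L0} ∩ {L0,L1,L2} = {L0}; idom=L0
  L9: preds {L4,L7,L8}: {L0,L1,L4} ∩ {L0,L1,L4,L5,L6,L7} ∩ {L0,L1,L4,L5,L6,L7,L8} = {L0,L1,L4}; idom=L4

Frontier:
  L1←L0: walk · to L0
  L1←L2: walk L2→L1 to L0
  L9←L4: walk · to L4
  L9←L7: walk L7→L6→L5 to L4
  L9←L8: walk L8→L7→L6→L5 to L4
  DF(L0)=∅
  DF(L1)={L1}
  DF(L2)={L1}
  DF(L3)=∅
  DF(L4)=∅
  DF(L5)={L9}
  DF(L6)={L9}
  DF(L7)={L9}
  DF(L8)={L9}
  DF(L9)=∅

DF(L7) = ["L9"]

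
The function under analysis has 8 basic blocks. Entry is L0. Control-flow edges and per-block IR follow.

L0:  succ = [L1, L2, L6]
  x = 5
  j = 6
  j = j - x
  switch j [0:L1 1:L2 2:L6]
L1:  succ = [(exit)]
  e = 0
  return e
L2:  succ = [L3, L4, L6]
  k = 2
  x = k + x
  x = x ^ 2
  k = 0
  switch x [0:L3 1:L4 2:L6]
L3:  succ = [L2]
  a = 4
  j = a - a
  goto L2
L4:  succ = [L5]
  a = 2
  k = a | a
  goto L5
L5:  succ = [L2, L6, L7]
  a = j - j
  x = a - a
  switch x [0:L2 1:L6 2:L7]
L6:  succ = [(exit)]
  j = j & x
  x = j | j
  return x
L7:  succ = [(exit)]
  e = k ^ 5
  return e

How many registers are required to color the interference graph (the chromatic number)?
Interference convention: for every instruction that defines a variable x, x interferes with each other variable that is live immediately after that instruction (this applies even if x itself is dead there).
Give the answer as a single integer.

Answer: 4

Analysis:
Block summaries:
  L0 def {j,x} use ∅
  L1 def {e} use ∅
  L2 def {k,x} use {x}
  L3 def {a,j} use ∅
  L4 def {a,k} use ∅
  L5 def {a,x} use {j}
  L6 def {j,x} use {j,x}
  L7 def {e} use {k}

Backward fixpoint:
  live L0: ∅→{j,x}
  live L1: ∅→∅
  live L2: {j,x}→{j,x}
  live L3: {x}→{j,x}
  live L4: {j}→{j,k}
  live L5: {j,k}→{j,k,x}
  live L6: {j,x}→∅
  live L7: {k}→∅

Interfere edges:
  a — {j,k,x}
  e — ∅
  j — {a,k,x}
  k — {a,j,x}
  x — {a,j,k}

Colouring:
  clique {a,j,k,x} ⇒ need ≥ 4
  4-colouring: r0={a,e}  r1={j}  r2={k}  r3={x}
  χ = 4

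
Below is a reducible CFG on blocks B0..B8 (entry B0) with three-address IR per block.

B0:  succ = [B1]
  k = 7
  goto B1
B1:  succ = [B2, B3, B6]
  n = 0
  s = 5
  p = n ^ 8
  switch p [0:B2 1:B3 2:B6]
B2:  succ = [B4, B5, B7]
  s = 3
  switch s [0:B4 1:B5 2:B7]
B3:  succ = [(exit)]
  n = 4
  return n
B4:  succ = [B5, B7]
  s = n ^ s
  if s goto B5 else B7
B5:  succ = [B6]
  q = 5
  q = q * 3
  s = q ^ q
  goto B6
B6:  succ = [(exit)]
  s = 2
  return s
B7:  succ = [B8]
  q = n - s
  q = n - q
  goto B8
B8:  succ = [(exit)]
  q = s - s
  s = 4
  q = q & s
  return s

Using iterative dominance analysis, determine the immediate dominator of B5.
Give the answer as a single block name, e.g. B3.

Answer: B2

Working:
idom tree: B1←B0 B2←B1 B3←B1 B4←B2 B5←B2 B6←B1 B7←B2 B8←B7
Dom∩ at merges:
  B5: preds {B2,B4}: {B0,B1,B2} ∩ {B0,B1,B2,B4} = {B0,B1,B2}; idom=B2
  B6: preds {B1,B5}: {B0,B1} ∩ {B0,B1,B2,B5} = {B0,B1}; idom=B1
  B7: preds {B2,B4}: {B0,B1,B2} ∩ {B0,B1,B2,B4} = {B0,B1,B2}; idom=B2

idom(B5) = B2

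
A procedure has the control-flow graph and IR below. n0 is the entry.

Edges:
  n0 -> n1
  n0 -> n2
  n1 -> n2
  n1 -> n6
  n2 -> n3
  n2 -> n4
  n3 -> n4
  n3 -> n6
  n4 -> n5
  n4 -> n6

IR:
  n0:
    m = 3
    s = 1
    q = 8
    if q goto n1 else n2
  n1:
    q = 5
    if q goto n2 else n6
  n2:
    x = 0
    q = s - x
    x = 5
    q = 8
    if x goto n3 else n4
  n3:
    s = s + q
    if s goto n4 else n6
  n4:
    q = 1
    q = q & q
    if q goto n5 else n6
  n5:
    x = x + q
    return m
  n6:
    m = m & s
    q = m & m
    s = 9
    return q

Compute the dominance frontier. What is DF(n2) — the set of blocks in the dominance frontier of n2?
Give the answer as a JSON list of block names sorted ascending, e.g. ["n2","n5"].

idom tree: n1←n0 n2←n0 n3←n2 n4←n2 n5←n4 n6←n0
Dom at joins:
  n2: preds {n0,n1}: {n0} ∩ {n0,n1} = {n0}; idom=n0
  n4: preds {n2,n3}: {n0,n2} ∩ {n0,n2,n3} = {n0,n2}; idom=n2
  n6: preds {n1,n3,n4}: {n0,n1} ∩ {n0,n2,n3} ∩ {n0,n2,n4} = {n0}; idom=n0

DF walk-up:
  join n2 pred n0: · stop@n0
  join n2 pred n1: n1 stop@n0
  join n4 pred n2: · stop@n2
  join n4 pred n3: n3 stop@n2
  join n6 pred n1: n1 stop@n0
  join n6 pred n3: n3→n2 stop@n0
  join n6 pred n4: n4→n2 stop@n0
  n0 → ∅
  n1 → {n2,n6}
  n2 → {n6}
  n3 → {n4,n6}
  n4 → {n6}
  n5 → ∅
  n6 → ∅

DF(n2) = ["n6"]

Answer: ["n6"]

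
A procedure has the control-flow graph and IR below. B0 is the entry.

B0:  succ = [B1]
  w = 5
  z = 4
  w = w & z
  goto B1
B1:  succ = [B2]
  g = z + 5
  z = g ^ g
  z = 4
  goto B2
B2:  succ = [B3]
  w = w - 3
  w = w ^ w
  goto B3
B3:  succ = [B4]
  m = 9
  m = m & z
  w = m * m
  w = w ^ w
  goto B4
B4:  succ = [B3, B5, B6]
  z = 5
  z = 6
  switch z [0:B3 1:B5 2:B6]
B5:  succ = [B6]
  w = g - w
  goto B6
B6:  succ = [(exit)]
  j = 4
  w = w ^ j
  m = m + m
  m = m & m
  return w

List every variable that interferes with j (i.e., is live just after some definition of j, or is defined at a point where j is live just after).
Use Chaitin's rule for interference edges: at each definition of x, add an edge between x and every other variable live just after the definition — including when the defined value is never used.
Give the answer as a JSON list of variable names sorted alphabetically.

Per-block:
  B0: def={w,z} ue=∅
  B1: def={g,z} ue={z}
  B2: def={w} ue={w}
  B3: def={m,w} ue={z}
  B4: def={z} ue=∅
  B5: def={w} ue={g,w}
  B6: def={j,m,w} ue={m,w}

Liveness:
  B0: in=∅ out={w,z}
  B1: in={w,z} out={g,w,z}
  B2: in={g,w,z} out={g,z}
  B3: in={g,z} out={g,m,w}
  B4: in={g,m,w} out={g,m,w,z}
  B5: in={g,m,w} out={m,w}
  B6: in={m,w} out=∅

Interfere edges:
  g — {m,w,z}
  j — {m,w}
  m — {g,j,w,z}
  w — {g,j,m,z}
  z — {g,m,w}

N(j) = ["m", "w"]

Answer: ["m", "w"]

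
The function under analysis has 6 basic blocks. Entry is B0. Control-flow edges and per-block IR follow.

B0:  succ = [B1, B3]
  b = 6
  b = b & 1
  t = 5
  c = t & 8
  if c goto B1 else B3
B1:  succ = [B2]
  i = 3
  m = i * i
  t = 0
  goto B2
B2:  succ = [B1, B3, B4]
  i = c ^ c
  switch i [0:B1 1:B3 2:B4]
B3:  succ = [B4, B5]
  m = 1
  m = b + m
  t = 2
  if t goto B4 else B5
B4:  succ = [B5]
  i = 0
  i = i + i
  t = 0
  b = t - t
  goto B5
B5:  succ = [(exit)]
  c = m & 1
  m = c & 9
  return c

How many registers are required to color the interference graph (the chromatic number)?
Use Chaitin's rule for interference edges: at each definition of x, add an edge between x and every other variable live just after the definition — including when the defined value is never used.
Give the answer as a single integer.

Answer: 4

Analysis:
Block summaries:
  B0: {b,c,t} / ∅
  B1: {i,m,t} / ∅
  B2: {i} / {c}
  B3: {m,t} / {b}
  B4: {b,i,t} / ∅
  B5: {c,m} / {m}

Live sets:
  B0 li=∅ lo={b,c}
  B1 li={b,c} lo={b,c,m}
  B2 li={b,c,m} lo={b,c,m}
  B3 li={b} lo={m}
  B4 li={m} lo={m}
  B5 li={m} lo=∅

Conflict graph:
  b: {c,i,m,t}
  c: {b,i,m,t}
  i: {b,c,m}
  m: {b,c,i,t}
  t: {b,c,m}

Colouring:
  {b,c,i,m} pairwise interfere (4-clique) ⇒ χ ≥ 4
  assign b→R0 c→R1 i→R3 m→R2 t→R3 — no edge inside a register ⇒ χ ≤ 4
  χ = 4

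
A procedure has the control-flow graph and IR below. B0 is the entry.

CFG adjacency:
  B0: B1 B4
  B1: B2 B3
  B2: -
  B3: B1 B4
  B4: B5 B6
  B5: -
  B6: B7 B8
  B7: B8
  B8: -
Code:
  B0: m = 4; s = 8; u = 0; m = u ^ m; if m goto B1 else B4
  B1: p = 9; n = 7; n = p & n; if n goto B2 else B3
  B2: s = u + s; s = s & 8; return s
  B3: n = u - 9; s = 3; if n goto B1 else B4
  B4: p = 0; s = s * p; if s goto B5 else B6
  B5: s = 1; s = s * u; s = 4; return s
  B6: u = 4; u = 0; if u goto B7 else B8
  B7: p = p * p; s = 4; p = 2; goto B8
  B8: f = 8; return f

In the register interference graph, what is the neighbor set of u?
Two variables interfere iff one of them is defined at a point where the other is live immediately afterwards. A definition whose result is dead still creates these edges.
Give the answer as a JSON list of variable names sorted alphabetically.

Answer: ["m", "n", "p", "s"]

Derivation:
Per-block:
  B0: def={m,s,u} ue=∅
  B1: def={n,p} ue=∅
  B2: def={s} ue={s,u}
  B3: def={n,s} ue={u}
  B4: def={p,s} ue={s}
  B5: def={s} ue={u}
  B6: def={u} ue=∅
  B7: def={p,s} ue={p}
  B8: def={f} ue=∅

Backward fixpoint:
  B0 li=∅ lo={s,u}
  B1 li={s,u} lo={s,u}
  B2 li={s,u} lo=∅
  B3 li={u} lo={s,u}
  B4 li={s,u} lo={p,u}
  B5 li={u} lo=∅
  B6 li={p} lo={p}
  B7 li={p} lo=∅
  B8 li=∅ lo=∅

Interfere edges:
  f — ∅
  m — {s,u}
  n — {p,s,u}
  p — {n,s,u}
  s — {m,n,p,u}
  u — {m,n,p,s}

N(u) = ["m", "n", "p", "s"]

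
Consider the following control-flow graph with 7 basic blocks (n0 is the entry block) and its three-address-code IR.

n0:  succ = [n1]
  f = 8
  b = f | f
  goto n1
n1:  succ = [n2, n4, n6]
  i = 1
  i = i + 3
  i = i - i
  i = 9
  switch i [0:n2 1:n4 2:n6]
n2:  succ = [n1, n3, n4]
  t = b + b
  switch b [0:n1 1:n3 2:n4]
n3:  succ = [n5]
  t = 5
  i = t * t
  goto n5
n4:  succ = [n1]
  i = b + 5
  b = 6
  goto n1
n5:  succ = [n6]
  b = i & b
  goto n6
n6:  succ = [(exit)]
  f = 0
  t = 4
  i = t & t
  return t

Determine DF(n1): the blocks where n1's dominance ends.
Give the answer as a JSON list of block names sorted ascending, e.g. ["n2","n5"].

idom tree: n1←n0 n2←n1 n3←n2 n4←n1 n5←n3 n6←n1
Dom∩ at merges:
  n1: preds {n0,n2,n4}: {n0} ∩ {n0,n1,n2} ∩ {n0,n1,n4} = {n0}; idom=n0
  n4: preds {n1,n2}: {n0,n1} ∩ {n0,n1,n2} = {n0,n1}; idom=n1
  n6: preds {n1,n5}: {n0,n1} ∩ {n0,n1,n2,n3,n5} = {n0,n1}; idom=n1

Frontier:
  n1←n0: walk · to n0
  n1←n2: walk n2→n1 to n0
  n1←n4: walk n4→n1 to n0
  n4←n1: walk · to n1
  n4←n2: walk n2 to n1
  n6←n1: walk · to n1
  n6←n5: walk n5→n3→n2 to n1
  n0 → ∅
  n1 → {n1}
  n2 → {n1,n4,n6}
  n3 → {n6}
  n4 → {n1}
  n5 → {n6}
  n6 → ∅

DF(n1) = ["n1"]

Answer: ["n1"]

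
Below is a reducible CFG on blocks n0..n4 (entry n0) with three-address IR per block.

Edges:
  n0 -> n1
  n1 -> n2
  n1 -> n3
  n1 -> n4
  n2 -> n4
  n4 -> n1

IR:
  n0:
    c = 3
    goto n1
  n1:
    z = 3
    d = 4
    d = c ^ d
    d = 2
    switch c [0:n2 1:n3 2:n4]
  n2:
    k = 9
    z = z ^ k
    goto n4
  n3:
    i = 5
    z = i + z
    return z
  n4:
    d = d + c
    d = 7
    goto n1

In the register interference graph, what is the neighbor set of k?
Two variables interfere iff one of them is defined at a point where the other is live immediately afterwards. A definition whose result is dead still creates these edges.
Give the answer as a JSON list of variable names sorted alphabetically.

Per-block:
  n0 def {c} use ∅
  n1 def {d,z} use {c}
  n2 def {k,z} use {z}
  n3 def {i,z} use {z}
  n4 def {d} use {c,d}

Backward fixpoint:
  live n0: ∅→{c}
  live n1: {c}→{c,d,z}
  live n2: {c,d,z}→{c,d}
  live n3: {z}→∅
  live n4: {c,d}→{c}

Interference:
  c: {d,k,z}
  d: {c,k,z}
  i: {z}
  k: {c,d,z}
  z: {c,d,i,k}

N(k) = ["c", "d", "z"]

Answer: ["c", "d", "z"]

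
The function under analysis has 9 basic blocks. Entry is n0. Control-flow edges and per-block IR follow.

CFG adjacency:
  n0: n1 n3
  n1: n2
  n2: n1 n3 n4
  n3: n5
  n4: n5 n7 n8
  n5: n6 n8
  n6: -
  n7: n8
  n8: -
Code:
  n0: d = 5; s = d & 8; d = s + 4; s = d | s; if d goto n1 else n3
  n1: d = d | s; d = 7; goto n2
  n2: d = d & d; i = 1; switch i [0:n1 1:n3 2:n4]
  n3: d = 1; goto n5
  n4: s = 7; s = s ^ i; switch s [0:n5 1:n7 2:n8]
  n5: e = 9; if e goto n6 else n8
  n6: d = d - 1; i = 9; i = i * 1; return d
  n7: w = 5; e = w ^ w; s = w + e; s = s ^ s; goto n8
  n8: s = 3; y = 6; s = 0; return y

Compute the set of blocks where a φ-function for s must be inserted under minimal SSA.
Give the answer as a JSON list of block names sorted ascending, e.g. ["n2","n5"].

Answer: ["n5", "n8"]

Working:
idom tree: n1←n0 n2←n1 n3←n0 n4←n2 n5←n0 n6←n5 n7←n4 n8←n0
Dom at joins:
  n1: preds {n0,n2}: {n0} ∩ {n0,n1,n2} = {n0}; idom=n0
  n3: preds {n0,n2}: {n0} ∩ {n0,n1,n2} = {n0}; idom=n0
  n5: preds {n3,n4}: {n0,n3} ∩ {n0,n1,n2,n4} = {n0}; idom=n0
  n8: preds {n4,n5,n7}: {n0,n1,n2,n4} ∩ {n0,n5} ∩ {n0,n1,n2,n4,n7} = {n0}; idom=n0

DF derivation:
  n1←n0: walk · to n0
  n1←n2: walk n2→n1 to n0
  n3←n0: walk · to n0
  n3←n2: walk n2→n1 to n0
  n5←n3: walk n3 to n0
  n5←n4: walk n4→n2→n1 to n0
  n8←n4: walk n4→n2→n1 to n0
  n8←n5: walk n5 to n0
  n8←n7: walk n7→n4→n2→n1 to n0
  n0: DF=∅
  n1: DF={n1,n3,n5,n8}
  n2: DF={n1,n3,n5,n8}
  n3: DF={n5}
  n4: DF={n5,n8}
  n5: DF={n8}
  n6: DF=∅
  n7: DF={n8}
  n8: DF=∅

φ for s: defs {n0,n4,n7,n8}
  DF⁺ = {n5,n8}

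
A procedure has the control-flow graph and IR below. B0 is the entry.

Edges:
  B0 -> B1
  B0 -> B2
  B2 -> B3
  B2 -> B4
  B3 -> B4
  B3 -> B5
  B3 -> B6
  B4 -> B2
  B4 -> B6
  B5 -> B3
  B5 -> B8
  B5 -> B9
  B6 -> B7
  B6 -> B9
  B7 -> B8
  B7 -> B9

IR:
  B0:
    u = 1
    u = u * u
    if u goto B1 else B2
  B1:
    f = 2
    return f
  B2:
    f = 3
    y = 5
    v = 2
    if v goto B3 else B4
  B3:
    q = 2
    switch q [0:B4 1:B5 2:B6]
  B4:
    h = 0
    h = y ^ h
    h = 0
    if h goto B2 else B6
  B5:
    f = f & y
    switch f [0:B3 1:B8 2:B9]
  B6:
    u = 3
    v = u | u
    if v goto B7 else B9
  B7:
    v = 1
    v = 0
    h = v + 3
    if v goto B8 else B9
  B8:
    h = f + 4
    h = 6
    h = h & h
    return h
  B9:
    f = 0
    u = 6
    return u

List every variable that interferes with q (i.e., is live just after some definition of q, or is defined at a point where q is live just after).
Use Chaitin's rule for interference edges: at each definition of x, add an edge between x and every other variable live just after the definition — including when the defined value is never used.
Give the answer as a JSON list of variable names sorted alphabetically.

Per-block:
  B0: def={u} ue=∅
  B1: def={f} ue=∅
  B2: def={f,v,y} ue=∅
  B3: def={q} ue=∅
  B4: def={h} ue={y}
  B5: def={f} ue={f,y}
  B6: def={u,v} ue=∅
  B7: def={h,v} ue=∅
  B8: def={h} ue={f}
  B9: def={f,u} ue=∅

Backward fixpoint:
  B0 li=∅ lo=∅
  B1 li=∅ lo=∅
  B2 li=∅ lo={f,y}
  B3 li={f,y} lo={f,y}
  B4 li={f,y} lo={f}
  B5 li={f,y} lo={f,y}
  B6 li={f} lo={f}
  B7 li={f} lo={f}
  B8 li={f} lo=∅
  B9 li=∅ lo=∅

Conflict graph:
  f: {h,q,u,v,y}
  h: {f,v,y}
  q: {f,y}
  u: {f}
  v: {f,h,y}
  y: {f,h,q,v}

N(q) = ["f", "y"]

Answer: ["f", "y"]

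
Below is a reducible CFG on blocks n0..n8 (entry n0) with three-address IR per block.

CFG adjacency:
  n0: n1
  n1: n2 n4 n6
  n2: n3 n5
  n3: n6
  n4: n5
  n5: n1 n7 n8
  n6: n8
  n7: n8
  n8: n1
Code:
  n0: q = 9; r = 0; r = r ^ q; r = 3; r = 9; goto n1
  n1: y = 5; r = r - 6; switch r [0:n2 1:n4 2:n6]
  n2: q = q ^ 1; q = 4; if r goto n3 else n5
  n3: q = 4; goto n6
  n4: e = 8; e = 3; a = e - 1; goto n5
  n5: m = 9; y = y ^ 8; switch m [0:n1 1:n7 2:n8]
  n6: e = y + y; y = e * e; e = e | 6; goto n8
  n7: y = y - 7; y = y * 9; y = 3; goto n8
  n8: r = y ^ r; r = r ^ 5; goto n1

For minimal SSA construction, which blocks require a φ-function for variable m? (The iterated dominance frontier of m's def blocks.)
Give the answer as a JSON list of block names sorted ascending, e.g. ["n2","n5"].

Answer: ["n1", "n8"]

Derivation:
idom tree: n1←n0 n2←n1 n3←n2 n4←n1 n5←n1 n6←n1 n7←n5 n8←n1
Join-block Dom:
  n1: preds {n0,n5,n8}: {n0} ∩ {n0,n1,n5} ∩ {n0,n1,n8} = {n0}; idom=n0
  n5: preds {n2,n4}: {n0,n1,n2} ∩ {n0,n1,n4} = {n0,n1}; idom=n1
  n6: preds {n1,n3}: {n0,n1} ∩ {n0,n1,n2,n3} = {n0,n1}; idom=n1
  n8: preds {n5,n6,n7}: {n0,n1,n5} ∩ {n0,n1,n6} ∩ {n0,n1,n5,n7} = {n0,n1}; idom=n1

Frontier:
  join n1 pred n0: · stop@n0
  join n1 pred n5: n5→n1 stop@n0
  join n1 pred n8: n8→n1 stop@n0
  join n5 pred n2: n2 stop@n1
  join n5 pred n4: n4 stop@n1
  join n6 pred n1: · stop@n1
  join n6 pred n3: n3→n2 stop@n1
  join n8 pred n5: n5 stop@n1
  join n8 pred n6: n6 stop@n1
  join n8 pred n7: n7→n5 stop@n1
  DF(n0)=∅
  DF(n1)={n1}
  DF(n2)={n5,n6}
  DF(n3)={n6}
  DF(n4)={n5}
  DF(n5)={n1,n8}
  DF(n6)={n8}
  DF(n7)={n8}
  DF(n8)={n1}

φ for m: defs {n5}
  DF⁺ = {n1,n8}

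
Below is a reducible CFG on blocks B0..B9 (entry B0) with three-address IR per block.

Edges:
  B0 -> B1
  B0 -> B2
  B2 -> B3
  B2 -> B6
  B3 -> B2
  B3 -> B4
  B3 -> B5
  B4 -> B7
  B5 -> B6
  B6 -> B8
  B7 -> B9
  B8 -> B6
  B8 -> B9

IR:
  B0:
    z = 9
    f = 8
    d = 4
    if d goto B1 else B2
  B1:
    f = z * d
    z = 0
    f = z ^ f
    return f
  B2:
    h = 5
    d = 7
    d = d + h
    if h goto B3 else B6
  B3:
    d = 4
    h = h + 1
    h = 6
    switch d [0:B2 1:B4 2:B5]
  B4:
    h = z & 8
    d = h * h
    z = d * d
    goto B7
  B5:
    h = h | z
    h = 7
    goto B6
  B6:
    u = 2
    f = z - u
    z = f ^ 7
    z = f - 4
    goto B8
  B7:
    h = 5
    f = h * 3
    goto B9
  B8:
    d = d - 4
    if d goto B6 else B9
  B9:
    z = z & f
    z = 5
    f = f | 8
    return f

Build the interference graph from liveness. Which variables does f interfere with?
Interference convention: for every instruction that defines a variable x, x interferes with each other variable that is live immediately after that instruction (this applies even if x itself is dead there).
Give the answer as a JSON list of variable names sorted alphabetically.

Answer: ["d", "z"]

Working:
Per-block:
  B0: def={d,f,z} ue=∅
  B1: def={f,z} ue={d,z}
  B2: def={d,h} ue=∅
  B3: def={d,h} ue={h}
  B4: def={d,h,z} ue={z}
  B5: def={h} ue={h,z}
  B6: def={f,u,z} ue={z}
  B7: def={f,h} ue=∅
  B8: def={d} ue={d}
  B9: def={f,z} ue={f,z}

Liveness:
  live B0: ∅→{d,z}
  live B1: {d,z}→∅
  live B2: {z}→{d,h,z}
  live B3: {h,z}→{d,h,z}
  live B4: {z}→{z}
  live B5: {d,h,z}→{d,z}
  live B6: {d,z}→{d,f,z}
  live B7: {z}→{f,z}
  live B8: {d,f,z}→{d,f,z}
  live B9: {f,z}→∅

Interfere edges:
  d: {f,h,u,z}
  f: {d,z}
  h: {d,z}
  u: {d,z}
  z: {d,f,h,u}

N(f) = ["d", "z"]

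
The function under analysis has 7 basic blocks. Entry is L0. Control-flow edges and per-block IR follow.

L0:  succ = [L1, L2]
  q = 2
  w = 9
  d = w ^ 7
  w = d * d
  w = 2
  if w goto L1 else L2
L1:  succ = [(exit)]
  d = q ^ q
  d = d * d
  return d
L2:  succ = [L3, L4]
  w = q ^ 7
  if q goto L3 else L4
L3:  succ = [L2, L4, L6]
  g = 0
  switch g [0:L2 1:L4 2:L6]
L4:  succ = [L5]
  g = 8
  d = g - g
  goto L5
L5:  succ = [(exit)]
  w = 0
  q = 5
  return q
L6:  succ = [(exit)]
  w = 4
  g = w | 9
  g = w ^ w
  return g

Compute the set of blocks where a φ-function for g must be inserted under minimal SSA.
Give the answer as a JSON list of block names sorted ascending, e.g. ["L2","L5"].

Answer: ["L2", "L4"]

Derivation:
idom tree: L1←L0 L2←L0 L3←L2 L4←L2 L5←L4 L6←L3
Dom∩ at merges:
  L2: preds {L0,L3}: {L0} ∩ {L0,L2,L3} = {L0}; idom=L0
  L4: preds {L2,L3}: {L0,L2} ∩ {L0,L2,L3} = {L0,L2}; idom=L2

DF walk-up:
  join L2 pred L0: · stop@L0
  join L2 pred L3: L3→L2 stop@L0
  join L4 pred L2: · stop@L2
  join L4 pred L3: L3 stop@L2
  L0 → ∅
  L1 → ∅
  L2 → {L2}
  L3 → {L2,L4}
  L4 → ∅
  L5 → ∅
  L6 → ∅

φ for g: defs {L3,L4,L6}
  DF⁺ = {L2,L4}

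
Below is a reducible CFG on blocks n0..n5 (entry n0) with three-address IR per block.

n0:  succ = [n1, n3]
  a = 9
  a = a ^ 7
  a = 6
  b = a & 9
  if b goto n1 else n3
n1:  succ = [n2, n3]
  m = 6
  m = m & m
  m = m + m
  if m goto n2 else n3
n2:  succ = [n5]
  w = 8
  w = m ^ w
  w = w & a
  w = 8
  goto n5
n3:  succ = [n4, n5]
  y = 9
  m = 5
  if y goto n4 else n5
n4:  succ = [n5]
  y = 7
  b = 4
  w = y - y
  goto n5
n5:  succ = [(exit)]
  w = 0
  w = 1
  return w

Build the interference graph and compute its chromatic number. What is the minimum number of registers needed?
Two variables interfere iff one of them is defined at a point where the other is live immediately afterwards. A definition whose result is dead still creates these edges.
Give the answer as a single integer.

Answer: 3

Working:
Block summaries:
  n0: def={a,b} ue=∅
  n1: def={m} ue=∅
  n2: def={w} ue={a,m}
  n3: def={m,y} ue=∅
  n4: def={b,w,y} ue=∅
  n5: def={w} ue=∅

Backward fixpoint:
  live n0: ∅→{a}
  live n1: {a}→{a,m}
  live n2: {a,m}→∅
  live n3: ∅→∅
  live n4: ∅→∅
  live n5: ∅→∅

Conflict graph:
  a: {b,m,w}
  b: {a,y}
  m: {a,w,y}
  w: {a,m}
  y: {b,m}

Colouring:
  lower bound: {a,m,w} mutually conflict ⇒ χ ≥ 3
  assign a→c0 b→c1 m→c1 w→c2 y→c0 — no edge inside a register ⇒ χ ≤ 3
  χ = 3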